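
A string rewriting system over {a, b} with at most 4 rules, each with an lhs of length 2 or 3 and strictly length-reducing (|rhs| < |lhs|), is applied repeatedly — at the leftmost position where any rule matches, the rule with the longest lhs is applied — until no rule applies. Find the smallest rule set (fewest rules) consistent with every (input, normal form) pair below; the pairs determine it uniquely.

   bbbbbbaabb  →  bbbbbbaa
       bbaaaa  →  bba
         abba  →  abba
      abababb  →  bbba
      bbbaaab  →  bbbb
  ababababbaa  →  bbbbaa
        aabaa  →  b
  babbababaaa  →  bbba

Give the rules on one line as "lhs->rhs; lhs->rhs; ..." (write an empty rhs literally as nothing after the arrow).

aaa->; aab->ba; aba->bb; bab->aa

  | bbbbbbaabb => bbbbbbbab => bbbbbbaa
  | bbaaaa => bba
  | abba
  | abababb => bbbabb => bbaab => bbba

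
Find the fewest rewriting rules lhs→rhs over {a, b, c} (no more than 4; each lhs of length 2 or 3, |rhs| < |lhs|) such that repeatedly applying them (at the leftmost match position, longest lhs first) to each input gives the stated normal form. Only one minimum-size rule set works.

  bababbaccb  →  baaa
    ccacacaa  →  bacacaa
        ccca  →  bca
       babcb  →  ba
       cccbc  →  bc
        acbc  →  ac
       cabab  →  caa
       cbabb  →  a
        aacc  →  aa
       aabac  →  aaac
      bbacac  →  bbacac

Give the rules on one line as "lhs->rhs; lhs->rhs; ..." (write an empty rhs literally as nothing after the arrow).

ab->a; cb->; cc->b

  | bababbaccb => baabbaccb => baabaccb => baaaccb => baaabb => baaab => baaa
  | ccacacaa => bacacaa
  | ccca => bca
  | babcb => bacb => ba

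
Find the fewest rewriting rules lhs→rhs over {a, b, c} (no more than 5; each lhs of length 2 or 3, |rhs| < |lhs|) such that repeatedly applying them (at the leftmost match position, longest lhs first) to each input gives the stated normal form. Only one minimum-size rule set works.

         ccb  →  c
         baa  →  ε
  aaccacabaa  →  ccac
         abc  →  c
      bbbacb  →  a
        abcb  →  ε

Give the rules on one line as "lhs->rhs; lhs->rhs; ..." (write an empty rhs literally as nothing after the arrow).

  | ccb => c
  | baa => aa => ε
  | aaccacabaa => ccacabaa => ccacaa => ccac
  | abc => c

aa->; ab->; ba->a; cb->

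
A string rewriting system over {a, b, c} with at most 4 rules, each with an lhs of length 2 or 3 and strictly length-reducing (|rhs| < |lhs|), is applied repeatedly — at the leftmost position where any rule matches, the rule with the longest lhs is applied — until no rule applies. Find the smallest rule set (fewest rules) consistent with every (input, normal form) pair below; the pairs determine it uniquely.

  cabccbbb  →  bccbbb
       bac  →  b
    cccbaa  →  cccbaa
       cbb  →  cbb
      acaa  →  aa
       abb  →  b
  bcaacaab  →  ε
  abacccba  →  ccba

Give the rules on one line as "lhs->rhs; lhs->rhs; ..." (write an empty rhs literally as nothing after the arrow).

ab->; ac->; bca->c; ca->

  | cabccbbb => bccbbb
  | bac => b
  | cccbaa
  | cbb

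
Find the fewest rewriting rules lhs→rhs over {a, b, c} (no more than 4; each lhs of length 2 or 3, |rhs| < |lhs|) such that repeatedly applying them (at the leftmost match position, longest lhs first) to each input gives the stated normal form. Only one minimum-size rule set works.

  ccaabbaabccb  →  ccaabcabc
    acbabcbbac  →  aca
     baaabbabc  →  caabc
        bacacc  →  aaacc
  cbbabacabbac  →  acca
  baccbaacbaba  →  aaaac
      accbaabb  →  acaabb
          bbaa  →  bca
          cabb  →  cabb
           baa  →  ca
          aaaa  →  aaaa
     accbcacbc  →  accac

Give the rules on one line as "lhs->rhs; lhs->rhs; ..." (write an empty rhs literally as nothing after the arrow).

  | ccaabbaabccb => ccaabcabccb => ccaabcabc
  | acbabcbbac => aabcbbac => aabbac => aabaa => aca
  | baaabbabc => caabbabc => caabcbc => caabc
  | bacacc => aaacc

aba->c; ba->c; bac->aa; cb->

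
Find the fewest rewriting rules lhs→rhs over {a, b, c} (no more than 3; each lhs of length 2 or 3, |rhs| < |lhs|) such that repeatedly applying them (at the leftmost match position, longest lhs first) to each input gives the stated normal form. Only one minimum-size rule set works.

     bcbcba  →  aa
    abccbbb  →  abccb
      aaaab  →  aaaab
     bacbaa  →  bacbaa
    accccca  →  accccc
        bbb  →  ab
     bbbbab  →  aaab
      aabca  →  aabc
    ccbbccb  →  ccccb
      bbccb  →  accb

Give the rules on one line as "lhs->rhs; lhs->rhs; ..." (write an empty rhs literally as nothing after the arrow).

bb->a; ca->c; cbc->

  | bcbcba => bba => aa
  | abccbbb => abccab => abccb
  | aaaab
  | bacbaa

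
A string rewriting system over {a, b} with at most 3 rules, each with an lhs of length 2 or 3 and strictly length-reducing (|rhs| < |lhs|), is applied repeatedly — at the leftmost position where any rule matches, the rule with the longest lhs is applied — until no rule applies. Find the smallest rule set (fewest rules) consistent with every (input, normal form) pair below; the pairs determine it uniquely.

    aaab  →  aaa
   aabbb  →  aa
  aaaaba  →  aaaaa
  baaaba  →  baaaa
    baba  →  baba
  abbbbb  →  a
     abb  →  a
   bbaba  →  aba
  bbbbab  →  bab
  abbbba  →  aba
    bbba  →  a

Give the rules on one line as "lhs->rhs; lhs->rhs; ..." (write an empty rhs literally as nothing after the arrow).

  | aaab => aaa
  | aabbb => aabb => aab => aa
  | aaaaba => aaaaa
  | baaaba => baaaa

aab->aa; bb->; bbb->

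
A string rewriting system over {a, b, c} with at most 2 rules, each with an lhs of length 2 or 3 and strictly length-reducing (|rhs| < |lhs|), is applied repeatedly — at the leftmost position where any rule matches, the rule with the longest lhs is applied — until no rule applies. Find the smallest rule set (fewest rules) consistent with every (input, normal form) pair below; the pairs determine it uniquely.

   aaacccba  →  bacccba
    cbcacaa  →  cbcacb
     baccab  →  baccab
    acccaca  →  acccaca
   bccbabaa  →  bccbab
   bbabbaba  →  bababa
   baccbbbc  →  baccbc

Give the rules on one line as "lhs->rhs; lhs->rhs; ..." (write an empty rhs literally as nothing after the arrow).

  | aaacccba => bacccba
  | cbcacaa => cbcacb
  | baccab
  | acccaca

aa->b; bb->b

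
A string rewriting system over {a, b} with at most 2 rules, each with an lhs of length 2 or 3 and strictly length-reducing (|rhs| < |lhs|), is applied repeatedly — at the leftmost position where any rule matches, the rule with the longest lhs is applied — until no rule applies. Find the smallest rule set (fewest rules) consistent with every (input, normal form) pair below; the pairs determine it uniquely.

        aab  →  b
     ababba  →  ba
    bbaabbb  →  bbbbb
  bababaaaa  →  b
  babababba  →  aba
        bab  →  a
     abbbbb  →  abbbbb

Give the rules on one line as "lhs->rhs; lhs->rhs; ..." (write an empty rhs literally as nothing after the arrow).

aa->; bab->a

  | aab => b
  | ababba => aaba => ba
  | bbaabbb => bbbbb
  | bababaaaa => aabaaaa => baaaa => baa => b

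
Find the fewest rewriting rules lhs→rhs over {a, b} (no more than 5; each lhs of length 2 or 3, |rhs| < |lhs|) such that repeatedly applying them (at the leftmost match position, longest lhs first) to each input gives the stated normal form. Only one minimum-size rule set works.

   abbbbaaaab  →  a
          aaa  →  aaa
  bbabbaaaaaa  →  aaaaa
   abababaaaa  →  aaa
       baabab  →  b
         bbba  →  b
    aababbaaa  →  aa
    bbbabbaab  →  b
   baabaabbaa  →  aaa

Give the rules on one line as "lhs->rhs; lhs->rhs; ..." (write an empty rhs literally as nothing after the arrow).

aab->b; ab->a; ba->; bba->

  | abbbbaaaab => abbbaaaab => abbaaaab => abaaaab => aaaaab => aaab => ab => a
  | aaa
  | bbabbaaaaaa => bbaaaaaa => aaaaa
  | abababaaaa => aababaaaa => babaaaa => baaaa => aaa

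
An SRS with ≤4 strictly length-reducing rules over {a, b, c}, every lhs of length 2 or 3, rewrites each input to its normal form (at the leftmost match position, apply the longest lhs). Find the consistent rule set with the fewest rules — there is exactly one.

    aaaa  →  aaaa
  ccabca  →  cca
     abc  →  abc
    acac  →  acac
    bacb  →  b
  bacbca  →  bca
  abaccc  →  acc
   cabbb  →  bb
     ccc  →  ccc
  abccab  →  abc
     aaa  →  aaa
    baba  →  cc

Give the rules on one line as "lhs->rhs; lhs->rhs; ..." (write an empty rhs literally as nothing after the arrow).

ba->c; bac->; cab->

  | aaaa
  | ccabca => cca
  | abc
  | acac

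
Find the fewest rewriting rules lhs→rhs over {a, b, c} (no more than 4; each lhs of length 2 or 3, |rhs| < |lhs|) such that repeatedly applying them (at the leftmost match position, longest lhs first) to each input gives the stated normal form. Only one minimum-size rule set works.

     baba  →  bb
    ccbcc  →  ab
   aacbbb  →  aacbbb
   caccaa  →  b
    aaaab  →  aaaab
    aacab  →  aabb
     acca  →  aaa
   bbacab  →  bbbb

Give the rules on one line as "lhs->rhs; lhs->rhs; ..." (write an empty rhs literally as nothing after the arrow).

ba->b; ca->b; cc->a

  | baba => bba => bb
  | ccbcc => abcc => aba => ab
  | aacbbb
  | caccaa => bccaa => baaa => baa => ba => b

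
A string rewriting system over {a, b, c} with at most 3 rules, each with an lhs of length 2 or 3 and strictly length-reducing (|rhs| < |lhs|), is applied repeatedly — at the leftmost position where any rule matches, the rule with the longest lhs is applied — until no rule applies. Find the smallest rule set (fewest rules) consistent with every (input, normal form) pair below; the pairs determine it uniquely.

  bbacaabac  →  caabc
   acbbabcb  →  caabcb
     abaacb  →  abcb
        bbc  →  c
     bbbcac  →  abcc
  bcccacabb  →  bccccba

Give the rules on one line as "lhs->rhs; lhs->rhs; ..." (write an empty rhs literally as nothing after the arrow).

abb->ba; ac->c; bb->a

  | bbacaabac => aacaabac => acaabac => caabac => caabc
  | acbbabcb => cbbabcb => caabcb
  | abaacb => abacb => abcb
  | bbc => ac => c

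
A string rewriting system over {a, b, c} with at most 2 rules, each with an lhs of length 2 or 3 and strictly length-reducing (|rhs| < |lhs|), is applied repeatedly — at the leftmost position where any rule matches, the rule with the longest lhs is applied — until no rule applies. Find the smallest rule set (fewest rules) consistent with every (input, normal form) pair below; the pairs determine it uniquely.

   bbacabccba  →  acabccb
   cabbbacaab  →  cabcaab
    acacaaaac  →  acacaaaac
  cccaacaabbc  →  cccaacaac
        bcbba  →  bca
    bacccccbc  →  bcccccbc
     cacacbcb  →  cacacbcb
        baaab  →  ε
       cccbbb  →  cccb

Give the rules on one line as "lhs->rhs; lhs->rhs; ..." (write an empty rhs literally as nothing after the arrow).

ba->b; bb->

  | bbacabccba => acabccba => acabccb
  | cabbbacaab => cabacaab => cabcaab
  | acacaaaac
  | cccaacaabbc => cccaacaac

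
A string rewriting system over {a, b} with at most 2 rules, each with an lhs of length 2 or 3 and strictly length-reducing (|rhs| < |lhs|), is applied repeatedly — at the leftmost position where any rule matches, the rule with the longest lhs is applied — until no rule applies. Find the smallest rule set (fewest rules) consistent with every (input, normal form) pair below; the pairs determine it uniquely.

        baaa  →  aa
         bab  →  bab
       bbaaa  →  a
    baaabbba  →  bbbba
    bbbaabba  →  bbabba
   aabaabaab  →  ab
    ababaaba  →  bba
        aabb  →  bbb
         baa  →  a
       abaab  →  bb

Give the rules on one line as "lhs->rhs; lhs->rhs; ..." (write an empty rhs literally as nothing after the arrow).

  | baaa => aa
  | bab
  | bbaaa => baa => a
  | baaabbba => aabbba => bbbba

aab->bb; baa->a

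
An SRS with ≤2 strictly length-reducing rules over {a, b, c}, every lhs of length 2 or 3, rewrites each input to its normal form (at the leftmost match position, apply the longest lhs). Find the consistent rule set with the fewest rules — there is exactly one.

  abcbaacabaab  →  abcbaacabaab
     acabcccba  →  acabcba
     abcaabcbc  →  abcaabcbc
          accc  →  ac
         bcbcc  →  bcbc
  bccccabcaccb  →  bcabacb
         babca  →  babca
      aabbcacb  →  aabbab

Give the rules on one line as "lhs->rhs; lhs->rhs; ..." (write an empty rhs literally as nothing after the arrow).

cac->a; cc->c

  | abcbaacabaab
  | acabcccba => acabccba => acabcba
  | abcaabcbc
  | accc => acc => ac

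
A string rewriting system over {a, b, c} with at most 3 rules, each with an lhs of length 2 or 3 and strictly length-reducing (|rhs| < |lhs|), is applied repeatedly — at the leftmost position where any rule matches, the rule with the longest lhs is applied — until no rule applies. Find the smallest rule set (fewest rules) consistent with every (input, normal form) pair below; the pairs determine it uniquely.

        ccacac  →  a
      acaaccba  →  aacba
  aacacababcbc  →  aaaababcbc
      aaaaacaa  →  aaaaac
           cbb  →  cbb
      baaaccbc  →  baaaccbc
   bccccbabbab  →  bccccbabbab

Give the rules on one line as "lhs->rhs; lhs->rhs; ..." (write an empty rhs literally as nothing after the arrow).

ca->c; cac->a

  | ccacac => caac => cac => a
  | acaaccba => acaccba => aacba
  | aacacababcbc => aaaababcbc
  | aaaaacaa => aaaaaca => aaaaac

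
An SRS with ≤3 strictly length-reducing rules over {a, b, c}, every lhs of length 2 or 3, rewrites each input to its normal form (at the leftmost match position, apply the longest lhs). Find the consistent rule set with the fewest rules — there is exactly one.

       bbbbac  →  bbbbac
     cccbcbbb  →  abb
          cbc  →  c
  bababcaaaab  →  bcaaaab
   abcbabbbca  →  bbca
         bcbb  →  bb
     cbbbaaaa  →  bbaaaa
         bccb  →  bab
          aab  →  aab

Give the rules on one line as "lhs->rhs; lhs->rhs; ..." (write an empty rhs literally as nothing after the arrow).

  | bbbbac
  | cccbcbbb => acbcbbb => acbbb => abb
  | cbc => c
  | bababcaaaab => bcbcaaaab => bcaaaab

aba->c; cb->; cc->a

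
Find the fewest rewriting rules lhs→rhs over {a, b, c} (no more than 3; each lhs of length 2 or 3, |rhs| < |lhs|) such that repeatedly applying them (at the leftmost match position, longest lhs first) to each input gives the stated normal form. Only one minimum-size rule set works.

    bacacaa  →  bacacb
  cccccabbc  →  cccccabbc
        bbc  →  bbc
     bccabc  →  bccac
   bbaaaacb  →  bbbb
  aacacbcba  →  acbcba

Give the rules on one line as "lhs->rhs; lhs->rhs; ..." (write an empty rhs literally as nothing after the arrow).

aa->b; aac->; abc->ac

  | bacacaa => bacacb
  | cccccabbc
  | bbc
  | bccabc => bccac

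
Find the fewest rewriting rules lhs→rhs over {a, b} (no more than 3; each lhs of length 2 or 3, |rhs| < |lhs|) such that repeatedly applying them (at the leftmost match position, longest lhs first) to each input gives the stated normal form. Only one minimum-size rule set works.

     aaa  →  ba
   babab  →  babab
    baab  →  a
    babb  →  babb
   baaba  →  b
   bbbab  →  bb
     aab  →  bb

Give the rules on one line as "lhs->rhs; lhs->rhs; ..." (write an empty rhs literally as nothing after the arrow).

  | aaa => ba
  | babab
  | baab => bbb => a
  | babb

aa->b; bbb->a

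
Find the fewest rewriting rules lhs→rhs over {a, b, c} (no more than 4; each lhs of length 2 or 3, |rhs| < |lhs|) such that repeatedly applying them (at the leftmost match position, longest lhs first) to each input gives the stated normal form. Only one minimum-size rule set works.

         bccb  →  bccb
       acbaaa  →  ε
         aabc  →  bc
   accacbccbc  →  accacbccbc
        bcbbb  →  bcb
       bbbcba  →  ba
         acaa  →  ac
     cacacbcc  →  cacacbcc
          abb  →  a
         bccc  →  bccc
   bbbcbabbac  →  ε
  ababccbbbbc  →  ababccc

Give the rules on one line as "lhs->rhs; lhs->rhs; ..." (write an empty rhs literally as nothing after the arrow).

aa->; aac->b; bb->; cba->a

  | bccb
  | acbaaa => aaaa => aa => ε
  | aabc => bc
  | accacbccbc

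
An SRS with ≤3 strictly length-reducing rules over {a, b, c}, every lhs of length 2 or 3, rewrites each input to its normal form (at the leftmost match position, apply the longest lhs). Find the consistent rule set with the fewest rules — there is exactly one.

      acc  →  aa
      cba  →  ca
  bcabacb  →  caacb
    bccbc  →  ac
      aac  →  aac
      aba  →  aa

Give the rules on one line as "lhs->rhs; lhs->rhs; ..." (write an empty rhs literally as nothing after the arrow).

ba->a; bc->c; cc->a

  | acc => aa
  | cba => ca
  | bcabacb => cabacb => caacb
  | bccbc => ccbc => abc => ac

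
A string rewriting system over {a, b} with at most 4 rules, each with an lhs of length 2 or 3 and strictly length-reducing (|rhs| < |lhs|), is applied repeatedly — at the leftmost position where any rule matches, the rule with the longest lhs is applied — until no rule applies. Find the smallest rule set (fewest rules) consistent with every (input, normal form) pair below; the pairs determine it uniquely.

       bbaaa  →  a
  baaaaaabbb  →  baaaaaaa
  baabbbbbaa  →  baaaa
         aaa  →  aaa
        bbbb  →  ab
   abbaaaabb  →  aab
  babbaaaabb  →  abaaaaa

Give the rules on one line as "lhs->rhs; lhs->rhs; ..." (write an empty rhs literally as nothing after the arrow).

  | bbaaa => bbaa => bba => bb => a
  | baaaaaabbb => baaaaaaa
  | baabbbbbaa => baaabbaa => baaabba => baaabb => baaaa
  | aaa

bab->a; bb->a; bba->bb; bbb->a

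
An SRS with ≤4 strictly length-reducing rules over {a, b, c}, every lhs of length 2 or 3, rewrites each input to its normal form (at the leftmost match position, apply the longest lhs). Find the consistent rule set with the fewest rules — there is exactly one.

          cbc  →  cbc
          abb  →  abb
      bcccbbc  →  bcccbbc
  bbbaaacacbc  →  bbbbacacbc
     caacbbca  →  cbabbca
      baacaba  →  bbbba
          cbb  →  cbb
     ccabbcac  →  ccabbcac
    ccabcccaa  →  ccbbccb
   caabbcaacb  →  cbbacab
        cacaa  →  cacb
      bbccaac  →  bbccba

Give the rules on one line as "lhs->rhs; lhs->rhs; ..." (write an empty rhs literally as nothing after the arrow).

aa->b; aac->ba; abc->bb; bcb->ac

  | cbc
  | abb
  | bcccbbc
  | bbbaaacacbc => bbbbacacbc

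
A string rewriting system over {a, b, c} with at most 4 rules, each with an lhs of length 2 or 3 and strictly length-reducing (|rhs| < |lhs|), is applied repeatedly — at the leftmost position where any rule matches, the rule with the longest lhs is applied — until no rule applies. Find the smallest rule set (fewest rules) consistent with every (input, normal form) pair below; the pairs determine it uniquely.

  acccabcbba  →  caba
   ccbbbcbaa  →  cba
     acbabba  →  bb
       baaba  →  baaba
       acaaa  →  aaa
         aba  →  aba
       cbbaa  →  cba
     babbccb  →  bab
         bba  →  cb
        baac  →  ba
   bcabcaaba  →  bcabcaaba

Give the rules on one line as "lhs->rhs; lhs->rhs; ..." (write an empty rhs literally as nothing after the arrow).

ac->; bba->cb; bcb->; cc->c

  | acccabcbba => ccabcbba => cabcbba => caba
  | ccbbbcbaa => cbbbcbaa => cbbaa => ccba => cba
  | acbabba => babba => bacb => bb
  | baaba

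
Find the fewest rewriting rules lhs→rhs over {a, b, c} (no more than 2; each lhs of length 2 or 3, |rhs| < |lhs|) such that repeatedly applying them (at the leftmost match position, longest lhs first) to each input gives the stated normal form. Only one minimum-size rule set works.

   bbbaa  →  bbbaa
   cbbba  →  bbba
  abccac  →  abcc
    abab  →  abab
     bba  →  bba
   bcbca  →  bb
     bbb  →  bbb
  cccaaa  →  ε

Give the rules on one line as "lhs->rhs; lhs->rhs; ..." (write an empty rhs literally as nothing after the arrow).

  | bbbaa
  | cbbba => bbba
  | abccac => abcc
  | abab

ca->; cb->b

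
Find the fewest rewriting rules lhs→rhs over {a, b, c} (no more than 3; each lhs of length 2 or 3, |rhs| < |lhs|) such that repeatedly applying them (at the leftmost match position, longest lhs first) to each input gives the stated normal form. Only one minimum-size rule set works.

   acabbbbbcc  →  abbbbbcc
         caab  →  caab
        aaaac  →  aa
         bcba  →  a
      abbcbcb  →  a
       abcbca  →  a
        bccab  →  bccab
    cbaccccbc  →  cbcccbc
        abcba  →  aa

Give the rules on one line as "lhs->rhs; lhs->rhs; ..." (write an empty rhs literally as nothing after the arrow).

  | acabbbbbcc => abbbbbcc
  | caab
  | aaaac => aa
  | bcba => a

aac->; ac->; bcb->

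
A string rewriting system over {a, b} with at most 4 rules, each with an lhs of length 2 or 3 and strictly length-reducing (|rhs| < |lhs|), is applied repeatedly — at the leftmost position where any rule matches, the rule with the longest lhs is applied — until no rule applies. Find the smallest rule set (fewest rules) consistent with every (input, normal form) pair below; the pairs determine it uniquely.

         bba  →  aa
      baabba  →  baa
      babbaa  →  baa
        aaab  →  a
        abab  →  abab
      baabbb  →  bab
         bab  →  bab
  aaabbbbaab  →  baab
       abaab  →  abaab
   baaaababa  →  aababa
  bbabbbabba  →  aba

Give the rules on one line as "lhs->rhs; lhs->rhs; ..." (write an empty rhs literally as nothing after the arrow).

aaa->b; abb->; bb->a

  | bba => aa
  | baabba => baa
  | babbaa => baa
  | aaab => bb => a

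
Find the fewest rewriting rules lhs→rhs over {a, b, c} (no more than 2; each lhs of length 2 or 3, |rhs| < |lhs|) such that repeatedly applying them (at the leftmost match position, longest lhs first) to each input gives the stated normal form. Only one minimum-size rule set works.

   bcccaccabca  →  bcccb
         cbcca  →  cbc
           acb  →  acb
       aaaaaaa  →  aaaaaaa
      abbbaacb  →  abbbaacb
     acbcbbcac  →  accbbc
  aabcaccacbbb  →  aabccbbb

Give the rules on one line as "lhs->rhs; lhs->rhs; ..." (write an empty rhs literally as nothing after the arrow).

bcb->cb; ca->

  | bcccaccabca => bccccabca => bcccbca => bcccb
  | cbcca => cbc
  | acb
  | aaaaaaa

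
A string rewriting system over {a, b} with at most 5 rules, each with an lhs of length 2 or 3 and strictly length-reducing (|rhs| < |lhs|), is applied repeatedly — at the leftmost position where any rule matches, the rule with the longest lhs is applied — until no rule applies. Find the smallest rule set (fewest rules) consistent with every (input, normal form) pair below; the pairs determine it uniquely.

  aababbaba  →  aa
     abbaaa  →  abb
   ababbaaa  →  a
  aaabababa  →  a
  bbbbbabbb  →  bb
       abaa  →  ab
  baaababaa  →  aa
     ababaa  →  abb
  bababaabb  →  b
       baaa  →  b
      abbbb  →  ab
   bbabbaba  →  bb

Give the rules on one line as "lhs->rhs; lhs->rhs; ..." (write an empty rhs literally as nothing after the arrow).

aaa->; aab->; ba->b; bbb->

  | aababbaba => abbaba => abbba => aa
  | abbaaa => abbaa => abba => abb
  | ababbaaa => abbbaaa => aaaa => a
  | aaabababa => bababa => bbaba => bbba => a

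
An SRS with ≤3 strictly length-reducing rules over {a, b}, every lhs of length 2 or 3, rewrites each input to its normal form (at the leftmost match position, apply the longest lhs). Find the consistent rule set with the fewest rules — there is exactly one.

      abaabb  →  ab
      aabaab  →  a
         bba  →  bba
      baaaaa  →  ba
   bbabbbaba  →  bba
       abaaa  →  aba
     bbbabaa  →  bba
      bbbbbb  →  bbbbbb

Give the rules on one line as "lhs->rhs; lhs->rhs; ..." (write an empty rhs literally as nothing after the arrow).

aa->a; bab->

  | abaabb => ababb => ab
  | aabaab => abaab => abab => a
  | bba
  | baaaaa => baaaa => baaa => baa => ba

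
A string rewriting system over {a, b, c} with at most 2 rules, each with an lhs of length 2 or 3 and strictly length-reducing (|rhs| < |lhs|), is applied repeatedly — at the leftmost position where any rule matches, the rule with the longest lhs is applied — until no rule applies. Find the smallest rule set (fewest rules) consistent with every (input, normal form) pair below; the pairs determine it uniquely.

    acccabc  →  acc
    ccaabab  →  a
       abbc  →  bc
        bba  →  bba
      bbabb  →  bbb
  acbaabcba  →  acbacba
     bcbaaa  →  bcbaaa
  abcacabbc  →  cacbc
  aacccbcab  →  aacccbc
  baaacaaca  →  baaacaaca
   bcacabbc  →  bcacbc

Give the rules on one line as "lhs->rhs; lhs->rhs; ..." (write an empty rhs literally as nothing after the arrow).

  | acccabc => acabc => acc
  | ccaabab => aabab => aab => a
  | abbc => bc
  | bba

ab->; cca->a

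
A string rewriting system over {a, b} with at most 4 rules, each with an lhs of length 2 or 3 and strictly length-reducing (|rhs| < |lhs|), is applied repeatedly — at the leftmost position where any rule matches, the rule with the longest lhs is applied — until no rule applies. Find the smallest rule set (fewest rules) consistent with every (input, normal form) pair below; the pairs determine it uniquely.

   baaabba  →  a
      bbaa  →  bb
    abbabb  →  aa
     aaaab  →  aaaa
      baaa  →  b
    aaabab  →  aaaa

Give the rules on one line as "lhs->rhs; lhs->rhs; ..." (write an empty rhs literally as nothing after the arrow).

ab->a; ba->b; bbb->

  | baaabba => baabba => babba => bbba => a
  | bbaa => bba => bb
  | abbabb => ababb => aabb => aab => aa
  | aaaab => aaaa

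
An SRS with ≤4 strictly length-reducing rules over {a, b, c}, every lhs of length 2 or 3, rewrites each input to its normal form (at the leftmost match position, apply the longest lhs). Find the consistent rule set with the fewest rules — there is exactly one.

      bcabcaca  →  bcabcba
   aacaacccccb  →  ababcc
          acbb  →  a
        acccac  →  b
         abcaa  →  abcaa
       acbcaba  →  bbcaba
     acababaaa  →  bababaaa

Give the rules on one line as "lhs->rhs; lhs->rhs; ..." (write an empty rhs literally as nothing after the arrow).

  | bcabcaca => bcabcba
  | aacaacccccb => abaacccccb => ababccccb => ababcc
  | acbb => bbb => a
  | acccac => bccac => bccb => b

ac->b; bbb->a; ccb->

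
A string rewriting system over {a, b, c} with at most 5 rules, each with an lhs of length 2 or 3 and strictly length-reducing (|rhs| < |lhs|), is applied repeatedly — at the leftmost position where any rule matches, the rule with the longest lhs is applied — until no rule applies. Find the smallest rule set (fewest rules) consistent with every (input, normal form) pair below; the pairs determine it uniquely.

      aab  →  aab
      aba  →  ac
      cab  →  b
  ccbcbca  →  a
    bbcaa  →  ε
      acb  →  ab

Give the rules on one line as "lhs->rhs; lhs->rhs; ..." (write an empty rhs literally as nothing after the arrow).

ba->c; bc->; ca->; cb->b

  | aab
  | aba => ac
  | cab => b
  | ccbcbca => cbcbca => bcbca => bca => a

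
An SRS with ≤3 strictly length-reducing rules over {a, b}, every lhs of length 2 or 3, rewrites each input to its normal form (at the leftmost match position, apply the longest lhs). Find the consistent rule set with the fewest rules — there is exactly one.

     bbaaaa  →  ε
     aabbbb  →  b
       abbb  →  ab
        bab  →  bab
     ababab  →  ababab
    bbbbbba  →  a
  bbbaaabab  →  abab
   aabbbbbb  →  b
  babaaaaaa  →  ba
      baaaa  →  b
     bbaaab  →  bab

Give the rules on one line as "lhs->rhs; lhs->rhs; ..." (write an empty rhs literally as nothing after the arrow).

  | bbaaaa => aaaa => baa => bb => ε
  | aabbbb => bbbbb => bbb => b
  | abbb => ab
  | bab

aa->b; bb->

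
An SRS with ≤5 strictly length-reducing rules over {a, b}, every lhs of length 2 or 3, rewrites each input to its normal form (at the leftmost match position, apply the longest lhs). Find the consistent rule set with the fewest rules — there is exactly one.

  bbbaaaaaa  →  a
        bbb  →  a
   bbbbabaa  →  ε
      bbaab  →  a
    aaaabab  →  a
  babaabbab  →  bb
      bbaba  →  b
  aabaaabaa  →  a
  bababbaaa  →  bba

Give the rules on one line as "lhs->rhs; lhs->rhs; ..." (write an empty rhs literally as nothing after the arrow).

  | bbbaaaaaa => aaaaaaa => aaaaa => aaa => a
  | bbb => a
  | bbbbabaa => ababaa => aaaa => aa => ε
  | bbaab => bbb => a

aa->; abb->ba; bab->a; bbb->a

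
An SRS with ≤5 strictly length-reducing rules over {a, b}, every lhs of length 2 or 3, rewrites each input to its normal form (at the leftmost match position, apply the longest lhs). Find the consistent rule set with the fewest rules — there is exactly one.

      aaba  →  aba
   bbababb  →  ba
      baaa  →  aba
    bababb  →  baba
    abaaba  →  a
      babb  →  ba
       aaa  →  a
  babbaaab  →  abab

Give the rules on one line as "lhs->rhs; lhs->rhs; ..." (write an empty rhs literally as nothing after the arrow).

  | aaba => aba
  | bbababb => babb => ba
  | baaa => aba
  | bababb => baba

aa->a; baa->ab; bb->; bba->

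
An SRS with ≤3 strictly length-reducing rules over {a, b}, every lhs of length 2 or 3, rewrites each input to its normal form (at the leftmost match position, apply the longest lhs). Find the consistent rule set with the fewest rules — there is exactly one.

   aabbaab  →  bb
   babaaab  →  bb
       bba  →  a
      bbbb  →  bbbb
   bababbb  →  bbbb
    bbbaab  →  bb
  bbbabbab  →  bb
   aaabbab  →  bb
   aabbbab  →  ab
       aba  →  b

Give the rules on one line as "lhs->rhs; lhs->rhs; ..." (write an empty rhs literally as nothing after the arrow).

  | aabbaab => bbbaab => bbaab => baab => aab => bb
  | babaaab => abaaab => aaaab => baab => aab => bb
  | bba => ba => a
  | bbbb

aa->b; ba->a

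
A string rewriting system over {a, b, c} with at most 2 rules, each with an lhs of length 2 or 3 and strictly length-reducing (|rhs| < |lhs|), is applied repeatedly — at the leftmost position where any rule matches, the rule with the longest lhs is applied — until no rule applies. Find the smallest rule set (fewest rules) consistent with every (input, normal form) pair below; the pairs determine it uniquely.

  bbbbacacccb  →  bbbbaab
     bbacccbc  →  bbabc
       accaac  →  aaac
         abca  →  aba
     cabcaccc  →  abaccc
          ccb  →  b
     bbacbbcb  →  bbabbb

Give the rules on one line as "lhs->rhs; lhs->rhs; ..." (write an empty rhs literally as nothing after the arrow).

  | bbbbacacccb => bbbbaacccb => bbbbaaccb => bbbbaacb => bbbbaab
  | bbacccbc => bbaccbc => bbacbc => bbabc
  | accaac => acaac => aaac
  | abca => aba

ca->a; cb->b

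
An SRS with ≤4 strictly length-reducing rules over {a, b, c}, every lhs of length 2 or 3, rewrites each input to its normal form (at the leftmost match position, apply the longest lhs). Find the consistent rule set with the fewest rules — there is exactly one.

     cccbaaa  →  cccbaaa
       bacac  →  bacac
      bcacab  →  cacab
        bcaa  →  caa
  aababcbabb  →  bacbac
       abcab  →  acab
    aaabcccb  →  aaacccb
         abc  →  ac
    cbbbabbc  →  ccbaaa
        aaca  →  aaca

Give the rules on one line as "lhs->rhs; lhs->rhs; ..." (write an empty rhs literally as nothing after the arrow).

aba->ba; bb->c; bbc->aa; bc->c

  | cccbaaa
  | bacac
  | bcacab => cacab
  | bcaa => caa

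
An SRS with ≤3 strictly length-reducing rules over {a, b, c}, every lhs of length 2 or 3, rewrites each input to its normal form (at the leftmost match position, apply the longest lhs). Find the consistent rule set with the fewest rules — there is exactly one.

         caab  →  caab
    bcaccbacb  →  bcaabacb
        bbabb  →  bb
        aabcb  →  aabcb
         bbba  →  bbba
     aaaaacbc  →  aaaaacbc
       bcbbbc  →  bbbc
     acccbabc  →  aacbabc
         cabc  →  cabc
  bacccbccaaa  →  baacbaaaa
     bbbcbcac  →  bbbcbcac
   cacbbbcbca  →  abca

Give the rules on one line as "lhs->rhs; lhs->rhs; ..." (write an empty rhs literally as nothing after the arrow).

  | caab
  | bcaccbacb => bcaabacb
  | bbabb => bb
  | aabcb

abb->; cbb->b; cc->a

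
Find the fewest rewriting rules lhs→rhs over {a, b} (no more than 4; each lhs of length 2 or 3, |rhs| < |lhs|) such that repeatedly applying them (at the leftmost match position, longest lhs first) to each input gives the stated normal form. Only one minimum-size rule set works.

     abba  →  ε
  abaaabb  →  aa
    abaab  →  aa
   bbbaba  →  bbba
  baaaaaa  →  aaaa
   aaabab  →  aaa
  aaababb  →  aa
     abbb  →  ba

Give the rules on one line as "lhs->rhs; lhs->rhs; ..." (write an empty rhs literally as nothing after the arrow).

ab->a; aba->a; abb->ba; baa->

  | abba => baa => ε
  | abaaabb => aaabb => aaba => aa
  | abaab => aab => aa
  | bbbaba => bbba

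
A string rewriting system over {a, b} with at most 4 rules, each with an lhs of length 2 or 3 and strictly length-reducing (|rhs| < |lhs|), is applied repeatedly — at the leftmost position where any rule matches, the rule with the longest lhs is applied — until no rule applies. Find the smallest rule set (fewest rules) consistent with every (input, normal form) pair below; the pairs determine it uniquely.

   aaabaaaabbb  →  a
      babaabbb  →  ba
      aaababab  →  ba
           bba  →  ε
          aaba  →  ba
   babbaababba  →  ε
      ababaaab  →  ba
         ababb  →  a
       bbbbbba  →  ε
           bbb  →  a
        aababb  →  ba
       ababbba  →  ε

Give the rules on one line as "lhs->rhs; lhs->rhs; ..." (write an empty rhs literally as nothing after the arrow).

aa->; ab->a; bb->a

  | aaabaaaabbb => abaaaabbb => aaaaabbb => aaabbb => abbb => abb => ab => a
  | babaabbb => baaabbb => babbb => babb => bab => ba
  | aaababab => ababab => aabab => bab => ba
  | bba => aa => ε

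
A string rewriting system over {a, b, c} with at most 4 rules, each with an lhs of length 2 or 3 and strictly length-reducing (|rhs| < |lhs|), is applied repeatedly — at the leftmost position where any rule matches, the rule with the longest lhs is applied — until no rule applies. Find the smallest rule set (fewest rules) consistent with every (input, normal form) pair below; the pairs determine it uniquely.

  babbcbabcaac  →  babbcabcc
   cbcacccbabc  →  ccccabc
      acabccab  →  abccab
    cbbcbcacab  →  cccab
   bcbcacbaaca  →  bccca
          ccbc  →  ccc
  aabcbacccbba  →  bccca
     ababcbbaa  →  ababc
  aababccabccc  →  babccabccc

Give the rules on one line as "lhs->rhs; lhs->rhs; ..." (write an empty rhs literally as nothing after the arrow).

  | babbcbabcaac => babbcabcaac => babbcabcc
  | cbcacccbabc => ccacccbabc => ccccbabc => ccccabc
  | acabccab => abccab
  | cbbcbcacab => cbcbcacab => ccbcacab => cccacab => cccab

aa->; ac->; cb->c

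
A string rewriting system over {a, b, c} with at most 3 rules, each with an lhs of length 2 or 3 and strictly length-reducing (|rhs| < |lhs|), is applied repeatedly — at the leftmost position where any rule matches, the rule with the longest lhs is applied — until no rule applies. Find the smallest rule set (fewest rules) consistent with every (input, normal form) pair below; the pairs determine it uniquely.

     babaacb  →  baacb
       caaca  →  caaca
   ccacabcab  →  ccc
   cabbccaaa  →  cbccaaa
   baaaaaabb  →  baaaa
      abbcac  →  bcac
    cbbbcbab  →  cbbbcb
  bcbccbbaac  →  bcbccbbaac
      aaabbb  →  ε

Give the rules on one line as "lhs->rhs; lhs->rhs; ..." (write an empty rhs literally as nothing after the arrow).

  | babaacb => baacb
  | caaca
  | ccacabcab => ccaccab => cccab => ccc
  | cabbccaaa => cbccaaa

ab->; acc->c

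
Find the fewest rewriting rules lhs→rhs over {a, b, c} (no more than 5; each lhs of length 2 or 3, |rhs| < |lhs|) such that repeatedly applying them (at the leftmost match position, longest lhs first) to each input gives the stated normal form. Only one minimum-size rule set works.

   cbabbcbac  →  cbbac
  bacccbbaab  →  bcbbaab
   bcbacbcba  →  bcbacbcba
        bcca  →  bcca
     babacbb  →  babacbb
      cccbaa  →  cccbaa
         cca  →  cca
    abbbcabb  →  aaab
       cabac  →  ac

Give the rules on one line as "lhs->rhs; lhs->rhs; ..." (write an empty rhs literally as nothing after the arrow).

acc->; bbb->aa; bbc->cc; cab->

  | cbabbcbac => cbaccbac => cbbac
  | bacccbbaab => bcbbaab
  | bcbacbcba
  | bcca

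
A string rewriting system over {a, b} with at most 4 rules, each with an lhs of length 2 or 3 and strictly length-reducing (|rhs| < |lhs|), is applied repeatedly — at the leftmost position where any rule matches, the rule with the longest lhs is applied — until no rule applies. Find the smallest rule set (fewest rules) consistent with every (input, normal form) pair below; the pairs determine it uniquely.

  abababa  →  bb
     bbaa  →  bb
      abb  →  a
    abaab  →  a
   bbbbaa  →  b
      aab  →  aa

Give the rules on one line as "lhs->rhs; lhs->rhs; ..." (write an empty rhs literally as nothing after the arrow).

  | abababa => baba => bba => bb
  | bbaa => bba => bb
  | abb => ab => a
  | abaab => ab => a

ab->a; aba->; ba->b; bbb->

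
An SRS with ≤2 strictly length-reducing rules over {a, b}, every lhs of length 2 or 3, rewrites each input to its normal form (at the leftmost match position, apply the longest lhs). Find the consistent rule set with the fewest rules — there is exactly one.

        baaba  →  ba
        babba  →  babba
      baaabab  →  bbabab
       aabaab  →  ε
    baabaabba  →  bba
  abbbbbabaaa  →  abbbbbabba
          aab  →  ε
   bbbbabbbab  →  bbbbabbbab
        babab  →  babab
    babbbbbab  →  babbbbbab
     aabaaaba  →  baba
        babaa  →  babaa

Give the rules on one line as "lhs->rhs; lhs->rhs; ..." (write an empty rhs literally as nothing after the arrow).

  | baaba => ba
  | babba
  | baaabab => bbabab
  | aabaab => aab => ε

aaa->ba; aab->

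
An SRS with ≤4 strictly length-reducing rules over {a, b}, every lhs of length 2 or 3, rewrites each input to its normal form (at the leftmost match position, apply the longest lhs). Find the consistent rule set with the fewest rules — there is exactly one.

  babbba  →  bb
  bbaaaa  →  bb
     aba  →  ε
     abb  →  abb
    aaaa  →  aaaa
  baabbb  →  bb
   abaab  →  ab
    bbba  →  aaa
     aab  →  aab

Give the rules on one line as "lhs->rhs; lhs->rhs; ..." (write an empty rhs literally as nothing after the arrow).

aba->; ba->b; bab->; bbb->aa

  | babbba => bba => bb
  | bbaaaa => bbaaa => bbaa => bba => bb
  | aba => ε
  | abb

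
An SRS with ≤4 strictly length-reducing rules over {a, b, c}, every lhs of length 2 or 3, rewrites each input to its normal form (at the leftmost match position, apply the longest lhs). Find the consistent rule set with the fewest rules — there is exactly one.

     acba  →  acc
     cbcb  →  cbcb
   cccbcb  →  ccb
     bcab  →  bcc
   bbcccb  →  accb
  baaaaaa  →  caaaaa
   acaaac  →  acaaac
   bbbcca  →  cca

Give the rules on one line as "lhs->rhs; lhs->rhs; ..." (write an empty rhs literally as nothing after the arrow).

  | acba => acc
  | cbcb
  | cccbcb => abcb => ccb
  | bcab => bcc

ab->c; ba->c; bbc->a; ccc->a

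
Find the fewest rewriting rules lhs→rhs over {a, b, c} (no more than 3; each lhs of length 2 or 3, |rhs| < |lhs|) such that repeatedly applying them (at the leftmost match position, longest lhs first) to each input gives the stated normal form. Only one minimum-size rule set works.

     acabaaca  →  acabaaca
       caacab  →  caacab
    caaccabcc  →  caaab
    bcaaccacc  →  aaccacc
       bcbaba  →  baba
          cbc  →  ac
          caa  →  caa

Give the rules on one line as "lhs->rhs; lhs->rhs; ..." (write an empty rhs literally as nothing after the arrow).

  | acabaaca
  | caacab
  | caaccabcc => caaccbbc => caacabc => caacbb => caaab
  | bcaaccacc => aaccacc

abc->bb; bc->; cb->a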